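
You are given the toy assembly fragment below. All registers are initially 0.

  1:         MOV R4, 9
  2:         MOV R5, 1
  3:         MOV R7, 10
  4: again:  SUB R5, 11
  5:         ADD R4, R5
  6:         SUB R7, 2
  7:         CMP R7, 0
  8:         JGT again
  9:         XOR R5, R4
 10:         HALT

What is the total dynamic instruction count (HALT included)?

30

MOV R4, 9 → R4=9
MOV R5, 1 → R5=1
MOV R7, 10 → R7=10
SUB R5, 11 → R5=1-11=-10
ADD R4, R5 → R4=9+(-10)=-1
SUB R7, 2 → R7=10-2=8
CMP R7, 0  (cmp 8,0)
JGT again: taken
SUB R5, 11 → R5=(-10)-11=-21
ADD R4, R5 → R4=(-1)+(-21)=-22
SUB R7, 2 → R7=8-2=6
CMP R7, 0  (cmp 6,0)
JGT again: taken
SUB R5, 11 → R5=(-21)-11=-32
ADD R4, R5 → R4=(-22)+(-32)=-54
SUB R7, 2 → R7=6-2=4
CMP R7, 0  (cmp 4,0)
JGT again: taken
SUB R5, 11 → R5=(-32)-11=-43
ADD R4, R5 → R4=(-54)+(-43)=-97
SUB R7, 2 → R7=4-2=2
CMP R7, 0  (cmp 2,0)
JGT again: taken
SUB R5, 11 → R5=(-43)-11=-54
ADD R4, R5 → R4=(-97)+(-54)=-151
SUB R7, 2 → R7=2-2=0
CMP R7, 0  (cmp 0,0)
JGT again: not taken
XOR R5, R4 → R5=(-54)^(-151)=163
halt.
Total executed instructions: 30.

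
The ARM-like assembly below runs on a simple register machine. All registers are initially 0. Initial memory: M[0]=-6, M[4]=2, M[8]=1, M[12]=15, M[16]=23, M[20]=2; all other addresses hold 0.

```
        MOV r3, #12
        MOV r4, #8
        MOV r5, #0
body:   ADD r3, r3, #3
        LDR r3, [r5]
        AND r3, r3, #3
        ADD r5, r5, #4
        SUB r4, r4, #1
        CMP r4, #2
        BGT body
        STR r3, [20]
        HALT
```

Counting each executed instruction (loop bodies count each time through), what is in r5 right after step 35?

20

MOV r3, #12 → r3=12
MOV r4, #8 → r4=8
MOV r5, #0 → r5=0
ADD r3, r3, #3 → r3=12+3=15
LDR r3, [r5] → r3=M[0]=-6
AND r3, r3, #3 → r3=(-6)&3=2
ADD r5, r5, #4 → r5=0+4=4
SUB r4, r4, #1 → r4=8-1=7
CMP r4, #2  (cmp 7,2)
BGT body: taken
ADD r3, r3, #3 → r3=2+3=5
LDR r3, [r5] → r3=M[4]=2
AND r3, r3, #3 → r3=2&3=2
ADD r5, r5, #4 → r5=4+4=8
SUB r4, r4, #1 → r4=7-1=6
CMP r4, #2  (cmp 6,2)
BGT body: taken
ADD r3, r3, #3 → r3=2+3=5
LDR r3, [r5] → r3=M[8]=1
AND r3, r3, #3 → r3=1&3=1
ADD r5, r5, #4 → r5=8+4=12
SUB r4, r4, #1 → r4=6-1=5
CMP r4, #2  (cmp 5,2)
BGT body: taken
ADD r3, r3, #3 → r3=1+3=4
LDR r3, [r5] → r3=M[12]=15
AND r3, r3, #3 → r3=15&3=3
ADD r5, r5, #4 → r5=12+4=16
SUB r4, r4, #1 → r4=5-1=4
CMP r4, #2  (cmp 4,2)
BGT body: taken
ADD r3, r3, #3 → r3=3+3=6
LDR r3, [r5] → r3=M[16]=23
AND r3, r3, #3 → r3=23&3=3
ADD r5, r5, #4 → r5=16+4=20
After step 35: r5 = 20.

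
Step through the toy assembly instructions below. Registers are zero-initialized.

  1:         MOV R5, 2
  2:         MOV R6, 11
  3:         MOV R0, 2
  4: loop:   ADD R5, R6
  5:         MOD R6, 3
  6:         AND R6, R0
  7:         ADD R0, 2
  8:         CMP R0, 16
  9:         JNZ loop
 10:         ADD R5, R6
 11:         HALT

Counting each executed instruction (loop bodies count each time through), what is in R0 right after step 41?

14

R5=2
R6=11
R0=2
R5=2+11=13
R6=11%3=2
R6=2&2=2
R0=2+2=4
CMP R0, 16  (cmp 4,16)
JNZ loop: taken
R5=13+2=15
R6=2%3=2
R6=2&4=0
R0=4+2=6
CMP R0, 16  (cmp 6,16)
JNZ loop: taken
R5=15+0=15
R6=0%3=0
R6=0&6=0
R0=6+2=8
CMP R0, 16  (cmp 8,16)
JNZ loop: taken
R5=15+0=15
R6=0%3=0
R6=0&8=0
R0=8+2=10
CMP R0, 16  (cmp 10,16)
JNZ loop: taken
R5=15+0=15
R6=0%3=0
R6=0&10=0
R0=10+2=12
CMP R0, 16  (cmp 12,16)
JNZ loop: taken
R5=15+0=15
R6=0%3=0
R6=0&12=0
R0=12+2=14
CMP R0, 16  (cmp 14,16)
JNZ loop: taken
R5=15+0=15
R6=0%3=0
After step 41: R0 = 14.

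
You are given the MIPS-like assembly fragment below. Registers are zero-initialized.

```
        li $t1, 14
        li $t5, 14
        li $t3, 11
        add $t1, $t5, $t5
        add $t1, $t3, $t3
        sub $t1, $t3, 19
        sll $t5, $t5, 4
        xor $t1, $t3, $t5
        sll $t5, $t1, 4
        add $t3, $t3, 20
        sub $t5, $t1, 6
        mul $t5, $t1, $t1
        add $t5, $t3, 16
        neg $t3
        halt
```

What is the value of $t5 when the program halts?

after li $t1, 14: $t1=14
after li $t5, 14: $t5=14
after li $t3, 11: $t3=11
after add $t1, $t5, $t5: $t1=14+14=28
after add $t1, $t3, $t3: $t1=11+11=22
after sub $t1, $t3, 19: $t1=11-19=-8
after sll $t5, $t5, 4: $t5=14<<4=224
after xor $t1, $t3, $t5: $t1=11^224=235
after sll $t5, $t1, 4: $t5=235<<4=3760
after add $t3, $t3, 20: $t3=11+20=31
after sub $t5, $t1, 6: $t5=235-6=229
after mul $t5, $t1, $t1: $t5=235*235=55225
after add $t5, $t3, 16: $t5=31+16=47
after neg $t3: $t3=-(31)=-31
halt.

47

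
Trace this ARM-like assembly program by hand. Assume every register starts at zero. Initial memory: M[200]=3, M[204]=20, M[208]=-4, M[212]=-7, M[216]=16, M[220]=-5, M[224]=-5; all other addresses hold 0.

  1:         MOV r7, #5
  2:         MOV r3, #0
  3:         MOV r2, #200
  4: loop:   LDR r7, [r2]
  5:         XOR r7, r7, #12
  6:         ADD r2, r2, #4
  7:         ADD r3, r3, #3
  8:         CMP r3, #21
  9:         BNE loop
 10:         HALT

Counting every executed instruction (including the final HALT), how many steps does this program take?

46

after MOV r7, #5: r7=5
after MOV r3, #0: r3=0
after MOV r2, #200: r2=200
after LDR r7, [r2]: r7=M[200]=3
after XOR r7, r7, #12: r7=3^12=15
after ADD r2, r2, #4: r2=200+4=204
after ADD r3, r3, #3: r3=0+3=3
CMP r3, #21  (cmp 3,21)
BNE loop: taken
after LDR r7, [r2]: r7=M[204]=20
after XOR r7, r7, #12: r7=20^12=24
after ADD r2, r2, #4: r2=204+4=208
after ADD r3, r3, #3: r3=3+3=6
CMP r3, #21  (cmp 6,21)
BNE loop: taken
after LDR r7, [r2]: r7=M[208]=-4
after XOR r7, r7, #12: r7=(-4)^12=-16
after ADD r2, r2, #4: r2=208+4=212
after ADD r3, r3, #3: r3=6+3=9
CMP r3, #21  (cmp 9,21)
BNE loop: taken
after LDR r7, [r2]: r7=M[212]=-7
after XOR r7, r7, #12: r7=(-7)^12=-11
after ADD r2, r2, #4: r2=212+4=216
after ADD r3, r3, #3: r3=9+3=12
CMP r3, #21  (cmp 12,21)
BNE loop: taken
after LDR r7, [r2]: r7=M[216]=16
after XOR r7, r7, #12: r7=16^12=28
after ADD r2, r2, #4: r2=216+4=220
after ADD r3, r3, #3: r3=12+3=15
CMP r3, #21  (cmp 15,21)
BNE loop: taken
after LDR r7, [r2]: r7=M[220]=-5
after XOR r7, r7, #12: r7=(-5)^12=-9
after ADD r2, r2, #4: r2=220+4=224
after ADD r3, r3, #3: r3=15+3=18
CMP r3, #21  (cmp 18,21)
BNE loop: taken
after LDR r7, [r2]: r7=M[224]=-5
after XOR r7, r7, #12: r7=(-5)^12=-9
after ADD r2, r2, #4: r2=224+4=228
after ADD r3, r3, #3: r3=18+3=21
CMP r3, #21  (cmp 21,21)
BNE loop: not taken
halt.
Total executed instructions: 46.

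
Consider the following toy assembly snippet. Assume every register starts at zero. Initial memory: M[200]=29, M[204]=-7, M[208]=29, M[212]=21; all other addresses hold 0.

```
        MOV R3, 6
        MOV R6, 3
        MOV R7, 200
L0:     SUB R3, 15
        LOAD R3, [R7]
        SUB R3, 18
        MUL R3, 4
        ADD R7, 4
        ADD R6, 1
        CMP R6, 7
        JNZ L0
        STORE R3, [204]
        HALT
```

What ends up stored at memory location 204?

R3=6
R6=3
R7=200
R3=6-15=-9
R3=M[200]=29
R3=29-18=11
R3=11*4=44
R7=200+4=204
R6=3+1=4
CMP R6, 7  (cmp 4,7)
JNZ L0: taken
R3=44-15=29
R3=M[204]=-7
R3=(-7)-18=-25
R3=(-25)*4=-100
R7=204+4=208
R6=4+1=5
CMP R6, 7  (cmp 5,7)
JNZ L0: taken
R3=(-100)-15=-115
R3=M[208]=29
R3=29-18=11
R3=11*4=44
R7=208+4=212
R6=5+1=6
CMP R6, 7  (cmp 6,7)
JNZ L0: taken
R3=44-15=29
R3=M[212]=21
R3=21-18=3
R3=3*4=12
R7=212+4=216
R6=6+1=7
CMP R6, 7  (cmp 7,7)
JNZ L0: not taken
STORE R3, [204] → M[204]=12
halt.

12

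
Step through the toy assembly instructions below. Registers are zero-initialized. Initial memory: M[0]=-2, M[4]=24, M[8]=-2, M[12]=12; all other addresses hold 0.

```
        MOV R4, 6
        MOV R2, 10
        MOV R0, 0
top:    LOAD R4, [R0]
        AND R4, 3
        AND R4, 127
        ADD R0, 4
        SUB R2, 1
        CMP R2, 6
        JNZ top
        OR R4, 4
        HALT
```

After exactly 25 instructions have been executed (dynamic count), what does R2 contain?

after MOV R4, 6: R4=6
after MOV R2, 10: R2=10
after MOV R0, 0: R0=0
after LOAD R4, [R0]: R4=M[0]=-2
after AND R4, 3: R4=(-2)&3=2
after AND R4, 127: R4=2&127=2
after ADD R0, 4: R0=0+4=4
after SUB R2, 1: R2=10-1=9
CMP R2, 6  (cmp 9,6)
JNZ top: taken
after LOAD R4, [R0]: R4=M[4]=24
after AND R4, 3: R4=24&3=0
after AND R4, 127: R4=0&127=0
after ADD R0, 4: R0=4+4=8
after SUB R2, 1: R2=9-1=8
CMP R2, 6  (cmp 8,6)
JNZ top: taken
after LOAD R4, [R0]: R4=M[8]=-2
after AND R4, 3: R4=(-2)&3=2
after AND R4, 127: R4=2&127=2
after ADD R0, 4: R0=8+4=12
after SUB R2, 1: R2=8-1=7
CMP R2, 6  (cmp 7,6)
JNZ top: taken
after LOAD R4, [R0]: R4=M[12]=12
After step 25: R2 = 7.

7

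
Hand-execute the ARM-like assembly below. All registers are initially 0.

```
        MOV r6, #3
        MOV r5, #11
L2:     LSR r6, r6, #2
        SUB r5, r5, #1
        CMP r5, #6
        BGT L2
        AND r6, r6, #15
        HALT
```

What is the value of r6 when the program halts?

0

after MOV r6, #3: r6=3
after MOV r5, #11: r5=11
after LSR r6, r6, #2: r6=3>>2=0
after SUB r5, r5, #1: r5=11-1=10
CMP r5, #6  (cmp 10,6)
BGT L2: taken
after LSR r6, r6, #2: r6=0>>2=0
after SUB r5, r5, #1: r5=10-1=9
CMP r5, #6  (cmp 9,6)
BGT L2: taken
after LSR r6, r6, #2: r6=0>>2=0
after SUB r5, r5, #1: r5=9-1=8
CMP r5, #6  (cmp 8,6)
BGT L2: taken
after LSR r6, r6, #2: r6=0>>2=0
after SUB r5, r5, #1: r5=8-1=7
CMP r5, #6  (cmp 7,6)
BGT L2: taken
after LSR r6, r6, #2: r6=0>>2=0
after SUB r5, r5, #1: r5=7-1=6
CMP r5, #6  (cmp 6,6)
BGT L2: not taken
after AND r6, r6, #15: r6=0&15=0
halt.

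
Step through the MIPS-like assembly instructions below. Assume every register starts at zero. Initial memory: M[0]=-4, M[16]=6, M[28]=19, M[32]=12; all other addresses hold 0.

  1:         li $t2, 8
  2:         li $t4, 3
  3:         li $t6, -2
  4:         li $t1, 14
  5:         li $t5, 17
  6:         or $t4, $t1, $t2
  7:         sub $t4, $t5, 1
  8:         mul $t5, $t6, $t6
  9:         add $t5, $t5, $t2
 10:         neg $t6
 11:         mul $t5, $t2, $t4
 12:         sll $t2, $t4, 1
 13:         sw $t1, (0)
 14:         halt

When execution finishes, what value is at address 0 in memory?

$t2=8
$t4=3
$t6=-2
$t1=14
$t5=17
$t4=14|8=14
$t4=17-1=16
$t5=(-2)*(-2)=4
$t5=4+8=12
$t6=-(-2)=2
$t5=8*16=128
$t2=16<<1=32
sw $t1, (0) → M[0]=14
halt.

14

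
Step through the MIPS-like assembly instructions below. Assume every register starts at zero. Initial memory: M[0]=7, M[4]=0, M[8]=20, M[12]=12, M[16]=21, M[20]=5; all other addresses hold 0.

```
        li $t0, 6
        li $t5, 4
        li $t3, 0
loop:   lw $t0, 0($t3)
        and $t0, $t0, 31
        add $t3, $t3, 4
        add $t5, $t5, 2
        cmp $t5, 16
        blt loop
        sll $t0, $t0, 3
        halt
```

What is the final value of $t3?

li $t0, 6 → $t0=6
li $t5, 4 → $t5=4
li $t3, 0 → $t3=0
lw $t0, 0($t3) → $t0=M[0]=7
and $t0, $t0, 31 → $t0=7&31=7
add $t3, $t3, 4 → $t3=0+4=4
add $t5, $t5, 2 → $t5=4+2=6
cmp $t5, 16  (cmp 6,16)
blt loop: taken
lw $t0, 0($t3) → $t0=M[4]=0
and $t0, $t0, 31 → $t0=0&31=0
add $t3, $t3, 4 → $t3=4+4=8
add $t5, $t5, 2 → $t5=6+2=8
cmp $t5, 16  (cmp 8,16)
blt loop: taken
lw $t0, 0($t3) → $t0=M[8]=20
and $t0, $t0, 31 → $t0=20&31=20
add $t3, $t3, 4 → $t3=8+4=12
add $t5, $t5, 2 → $t5=8+2=10
cmp $t5, 16  (cmp 10,16)
blt loop: taken
lw $t0, 0($t3) → $t0=M[12]=12
and $t0, $t0, 31 → $t0=12&31=12
add $t3, $t3, 4 → $t3=12+4=16
add $t5, $t5, 2 → $t5=10+2=12
cmp $t5, 16  (cmp 12,16)
blt loop: taken
lw $t0, 0($t3) → $t0=M[16]=21
and $t0, $t0, 31 → $t0=21&31=21
add $t3, $t3, 4 → $t3=16+4=20
add $t5, $t5, 2 → $t5=12+2=14
cmp $t5, 16  (cmp 14,16)
blt loop: taken
lw $t0, 0($t3) → $t0=M[20]=5
and $t0, $t0, 31 → $t0=5&31=5
add $t3, $t3, 4 → $t3=20+4=24
add $t5, $t5, 2 → $t5=14+2=16
cmp $t5, 16  (cmp 16,16)
blt loop: not taken
sll $t0, $t0, 3 → $t0=5<<3=40
halt.

24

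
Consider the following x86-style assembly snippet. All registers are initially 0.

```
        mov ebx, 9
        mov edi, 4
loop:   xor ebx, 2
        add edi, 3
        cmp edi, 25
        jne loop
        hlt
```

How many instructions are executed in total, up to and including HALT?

after mov ebx, 9: ebx=9
after mov edi, 4: edi=4
after xor ebx, 2: ebx=9^2=11
after add edi, 3: edi=4+3=7
cmp edi, 25  (cmp 7,25)
jne loop: taken
after xor ebx, 2: ebx=11^2=9
after add edi, 3: edi=7+3=10
cmp edi, 25  (cmp 10,25)
jne loop: taken
after xor ebx, 2: ebx=9^2=11
after add edi, 3: edi=10+3=13
cmp edi, 25  (cmp 13,25)
jne loop: taken
after xor ebx, 2: ebx=11^2=9
after add edi, 3: edi=13+3=16
cmp edi, 25  (cmp 16,25)
jne loop: taken
after xor ebx, 2: ebx=9^2=11
after add edi, 3: edi=16+3=19
cmp edi, 25  (cmp 19,25)
jne loop: taken
after xor ebx, 2: ebx=11^2=9
after add edi, 3: edi=19+3=22
cmp edi, 25  (cmp 22,25)
jne loop: taken
after xor ebx, 2: ebx=9^2=11
after add edi, 3: edi=22+3=25
cmp edi, 25  (cmp 25,25)
jne loop: not taken
halt.
Total executed instructions: 31.

31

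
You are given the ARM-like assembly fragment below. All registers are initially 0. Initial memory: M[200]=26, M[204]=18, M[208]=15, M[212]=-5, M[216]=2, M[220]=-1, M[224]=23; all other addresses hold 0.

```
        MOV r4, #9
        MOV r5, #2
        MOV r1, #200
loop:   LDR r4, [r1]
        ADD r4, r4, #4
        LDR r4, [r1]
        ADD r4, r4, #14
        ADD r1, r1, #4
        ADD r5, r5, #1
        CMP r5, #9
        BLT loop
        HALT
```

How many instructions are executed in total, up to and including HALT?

60

r4=9
r5=2
r1=200
r4=M[200]=26
r4=26+4=30
r4=M[200]=26
r4=26+14=40
r1=200+4=204
r5=2+1=3
CMP r5, #9  (cmp 3,9)
BLT loop: taken
r4=M[204]=18
r4=18+4=22
r4=M[204]=18
r4=18+14=32
r1=204+4=208
r5=3+1=4
CMP r5, #9  (cmp 4,9)
BLT loop: taken
r4=M[208]=15
r4=15+4=19
r4=M[208]=15
r4=15+14=29
r1=208+4=212
r5=4+1=5
CMP r5, #9  (cmp 5,9)
BLT loop: taken
r4=M[212]=-5
r4=(-5)+4=-1
r4=M[212]=-5
r4=(-5)+14=9
r1=212+4=216
r5=5+1=6
CMP r5, #9  (cmp 6,9)
BLT loop: taken
r4=M[216]=2
r4=2+4=6
r4=M[216]=2
r4=2+14=16
r1=216+4=220
r5=6+1=7
CMP r5, #9  (cmp 7,9)
BLT loop: taken
r4=M[220]=-1
r4=(-1)+4=3
r4=M[220]=-1
r4=(-1)+14=13
r1=220+4=224
r5=7+1=8
CMP r5, #9  (cmp 8,9)
BLT loop: taken
r4=M[224]=23
r4=23+4=27
r4=M[224]=23
r4=23+14=37
r1=224+4=228
r5=8+1=9
CMP r5, #9  (cmp 9,9)
BLT loop: not taken
halt.
Total executed instructions: 60.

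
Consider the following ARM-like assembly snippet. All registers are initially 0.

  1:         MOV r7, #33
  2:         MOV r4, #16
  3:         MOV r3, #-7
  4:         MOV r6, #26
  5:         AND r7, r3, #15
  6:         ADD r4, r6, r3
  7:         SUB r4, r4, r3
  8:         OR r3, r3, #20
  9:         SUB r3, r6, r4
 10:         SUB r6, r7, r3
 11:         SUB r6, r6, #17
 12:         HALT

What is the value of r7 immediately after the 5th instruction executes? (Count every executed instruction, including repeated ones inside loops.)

9

MOV r7, #33 → r7=33
MOV r4, #16 → r4=16
MOV r3, #-7 → r3=-7
MOV r6, #26 → r6=26
AND r7, r3, #15 → r7=(-7)&15=9
After step 5: r7 = 9.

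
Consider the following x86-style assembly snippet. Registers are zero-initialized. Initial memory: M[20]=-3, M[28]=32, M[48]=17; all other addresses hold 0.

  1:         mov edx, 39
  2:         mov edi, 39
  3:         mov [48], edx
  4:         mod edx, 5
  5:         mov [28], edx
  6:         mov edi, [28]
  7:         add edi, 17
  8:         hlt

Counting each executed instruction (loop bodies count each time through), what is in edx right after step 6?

4

after mov edx, 39: edx=39
after mov edi, 39: edi=39
mov [48], edx → M[48]=39
after mod edx, 5: edx=39%5=4
mov [28], edx → M[28]=4
after mov edi, [28]: edi=M[28]=4
After step 6: edx = 4.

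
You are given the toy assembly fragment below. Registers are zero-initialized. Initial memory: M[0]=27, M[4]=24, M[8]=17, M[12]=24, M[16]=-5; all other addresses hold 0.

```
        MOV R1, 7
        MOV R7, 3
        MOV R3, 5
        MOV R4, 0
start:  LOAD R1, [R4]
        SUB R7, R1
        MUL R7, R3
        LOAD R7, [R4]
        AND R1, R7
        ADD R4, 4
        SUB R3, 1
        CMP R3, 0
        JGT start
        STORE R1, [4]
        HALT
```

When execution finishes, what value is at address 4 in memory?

R1=7
R7=3
R3=5
R4=0
R1=M[0]=27
R7=3-27=-24
R7=(-24)*5=-120
R7=M[0]=27
R1=27&27=27
R4=0+4=4
R3=5-1=4
CMP R3, 0  (cmp 4,0)
JGT start: taken
R1=M[4]=24
R7=27-24=3
R7=3*4=12
R7=M[4]=24
R1=24&24=24
R4=4+4=8
R3=4-1=3
CMP R3, 0  (cmp 3,0)
JGT start: taken
R1=M[8]=17
R7=24-17=7
R7=7*3=21
R7=M[8]=17
R1=17&17=17
R4=8+4=12
R3=3-1=2
CMP R3, 0  (cmp 2,0)
JGT start: taken
R1=M[12]=24
R7=17-24=-7
R7=(-7)*2=-14
R7=M[12]=24
R1=24&24=24
R4=12+4=16
R3=2-1=1
CMP R3, 0  (cmp 1,0)
JGT start: taken
R1=M[16]=-5
R7=24-(-5)=29
R7=29*1=29
R7=M[16]=-5
R1=(-5)&(-5)=-5
R4=16+4=20
R3=1-1=0
CMP R3, 0  (cmp 0,0)
JGT start: not taken
STORE R1, [4] → M[4]=-5
halt.

-5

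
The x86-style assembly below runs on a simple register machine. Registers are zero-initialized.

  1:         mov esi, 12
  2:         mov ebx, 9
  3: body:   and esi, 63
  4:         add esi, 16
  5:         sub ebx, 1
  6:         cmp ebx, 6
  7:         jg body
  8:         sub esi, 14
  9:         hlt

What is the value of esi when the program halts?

46

after mov esi, 12: esi=12
after mov ebx, 9: ebx=9
after and esi, 63: esi=12&63=12
after add esi, 16: esi=12+16=28
after sub ebx, 1: ebx=9-1=8
cmp ebx, 6  (cmp 8,6)
jg body: taken
after and esi, 63: esi=28&63=28
after add esi, 16: esi=28+16=44
after sub ebx, 1: ebx=8-1=7
cmp ebx, 6  (cmp 7,6)
jg body: taken
after and esi, 63: esi=44&63=44
after add esi, 16: esi=44+16=60
after sub ebx, 1: ebx=7-1=6
cmp ebx, 6  (cmp 6,6)
jg body: not taken
after sub esi, 14: esi=60-14=46
halt.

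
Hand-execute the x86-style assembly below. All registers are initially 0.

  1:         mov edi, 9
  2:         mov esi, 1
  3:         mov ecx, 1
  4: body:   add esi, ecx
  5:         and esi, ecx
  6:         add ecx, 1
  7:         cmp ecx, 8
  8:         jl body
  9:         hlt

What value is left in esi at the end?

after mov edi, 9: edi=9
after mov esi, 1: esi=1
after mov ecx, 1: ecx=1
after add esi, ecx: esi=1+1=2
after and esi, ecx: esi=2&1=0
after add ecx, 1: ecx=1+1=2
cmp ecx, 8  (cmp 2,8)
jl body: taken
after add esi, ecx: esi=0+2=2
after and esi, ecx: esi=2&2=2
after add ecx, 1: ecx=2+1=3
cmp ecx, 8  (cmp 3,8)
jl body: taken
after add esi, ecx: esi=2+3=5
after and esi, ecx: esi=5&3=1
after add ecx, 1: ecx=3+1=4
cmp ecx, 8  (cmp 4,8)
jl body: taken
after add esi, ecx: esi=1+4=5
after and esi, ecx: esi=5&4=4
after add ecx, 1: ecx=4+1=5
cmp ecx, 8  (cmp 5,8)
jl body: taken
after add esi, ecx: esi=4+5=9
after and esi, ecx: esi=9&5=1
after add ecx, 1: ecx=5+1=6
cmp ecx, 8  (cmp 6,8)
jl body: taken
after add esi, ecx: esi=1+6=7
after and esi, ecx: esi=7&6=6
after add ecx, 1: ecx=6+1=7
cmp ecx, 8  (cmp 7,8)
jl body: taken
after add esi, ecx: esi=6+7=13
after and esi, ecx: esi=13&7=5
after add ecx, 1: ecx=7+1=8
cmp ecx, 8  (cmp 8,8)
jl body: not taken
halt.

5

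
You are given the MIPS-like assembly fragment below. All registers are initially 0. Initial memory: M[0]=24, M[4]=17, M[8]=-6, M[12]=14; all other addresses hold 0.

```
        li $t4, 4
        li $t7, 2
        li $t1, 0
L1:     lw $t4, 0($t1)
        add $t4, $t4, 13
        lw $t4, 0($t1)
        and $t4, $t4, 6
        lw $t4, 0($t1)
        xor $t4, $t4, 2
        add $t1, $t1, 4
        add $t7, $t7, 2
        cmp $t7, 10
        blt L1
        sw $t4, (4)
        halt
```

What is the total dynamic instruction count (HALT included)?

li $t4, 4 → $t4=4
li $t7, 2 → $t7=2
li $t1, 0 → $t1=0
lw $t4, 0($t1) → $t4=M[0]=24
add $t4, $t4, 13 → $t4=24+13=37
lw $t4, 0($t1) → $t4=M[0]=24
and $t4, $t4, 6 → $t4=24&6=0
lw $t4, 0($t1) → $t4=M[0]=24
xor $t4, $t4, 2 → $t4=24^2=26
add $t1, $t1, 4 → $t1=0+4=4
add $t7, $t7, 2 → $t7=2+2=4
cmp $t7, 10  (cmp 4,10)
blt L1: taken
lw $t4, 0($t1) → $t4=M[4]=17
add $t4, $t4, 13 → $t4=17+13=30
lw $t4, 0($t1) → $t4=M[4]=17
and $t4, $t4, 6 → $t4=17&6=0
lw $t4, 0($t1) → $t4=M[4]=17
xor $t4, $t4, 2 → $t4=17^2=19
add $t1, $t1, 4 → $t1=4+4=8
add $t7, $t7, 2 → $t7=4+2=6
cmp $t7, 10  (cmp 6,10)
blt L1: taken
lw $t4, 0($t1) → $t4=M[8]=-6
add $t4, $t4, 13 → $t4=(-6)+13=7
lw $t4, 0($t1) → $t4=M[8]=-6
and $t4, $t4, 6 → $t4=(-6)&6=2
lw $t4, 0($t1) → $t4=M[8]=-6
xor $t4, $t4, 2 → $t4=(-6)^2=-8
add $t1, $t1, 4 → $t1=8+4=12
add $t7, $t7, 2 → $t7=6+2=8
cmp $t7, 10  (cmp 8,10)
blt L1: taken
lw $t4, 0($t1) → $t4=M[12]=14
add $t4, $t4, 13 → $t4=14+13=27
lw $t4, 0($t1) → $t4=M[12]=14
and $t4, $t4, 6 → $t4=14&6=6
lw $t4, 0($t1) → $t4=M[12]=14
xor $t4, $t4, 2 → $t4=14^2=12
add $t1, $t1, 4 → $t1=12+4=16
add $t7, $t7, 2 → $t7=8+2=10
cmp $t7, 10  (cmp 10,10)
blt L1: not taken
sw $t4, (4) → M[4]=12
halt.
Total executed instructions: 45.

45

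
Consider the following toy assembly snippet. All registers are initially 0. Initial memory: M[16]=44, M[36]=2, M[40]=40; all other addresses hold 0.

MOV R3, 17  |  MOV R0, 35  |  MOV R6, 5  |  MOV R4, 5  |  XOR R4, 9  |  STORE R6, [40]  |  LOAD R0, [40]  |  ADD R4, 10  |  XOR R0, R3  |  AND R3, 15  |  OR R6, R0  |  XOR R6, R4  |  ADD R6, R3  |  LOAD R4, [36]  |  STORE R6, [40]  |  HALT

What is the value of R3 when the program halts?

after MOV R3, 17: R3=17
after MOV R0, 35: R0=35
after MOV R6, 5: R6=5
after MOV R4, 5: R4=5
after XOR R4, 9: R4=5^9=12
STORE R6, [40] → M[40]=5
after LOAD R0, [40]: R0=M[40]=5
after ADD R4, 10: R4=12+10=22
after XOR R0, R3: R0=5^17=20
after AND R3, 15: R3=17&15=1
after OR R6, R0: R6=5|20=21
after XOR R6, R4: R6=21^22=3
after ADD R6, R3: R6=3+1=4
after LOAD R4, [36]: R4=M[36]=2
STORE R6, [40] → M[40]=4
halt.

1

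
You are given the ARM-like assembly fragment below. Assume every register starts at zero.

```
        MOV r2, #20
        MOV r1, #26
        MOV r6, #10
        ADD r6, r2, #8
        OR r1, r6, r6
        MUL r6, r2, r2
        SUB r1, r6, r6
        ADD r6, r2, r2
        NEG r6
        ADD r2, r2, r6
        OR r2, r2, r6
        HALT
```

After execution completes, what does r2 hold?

MOV r2, #20 → r2=20
MOV r1, #26 → r1=26
MOV r6, #10 → r6=10
ADD r6, r2, #8 → r6=20+8=28
OR r1, r6, r6 → r1=28|28=28
MUL r6, r2, r2 → r6=20*20=400
SUB r1, r6, r6 → r1=400-400=0
ADD r6, r2, r2 → r6=20+20=40
NEG r6 → r6=-(40)=-40
ADD r2, r2, r6 → r2=20+(-40)=-20
OR r2, r2, r6 → r2=(-20)|(-40)=-4
halt.

-4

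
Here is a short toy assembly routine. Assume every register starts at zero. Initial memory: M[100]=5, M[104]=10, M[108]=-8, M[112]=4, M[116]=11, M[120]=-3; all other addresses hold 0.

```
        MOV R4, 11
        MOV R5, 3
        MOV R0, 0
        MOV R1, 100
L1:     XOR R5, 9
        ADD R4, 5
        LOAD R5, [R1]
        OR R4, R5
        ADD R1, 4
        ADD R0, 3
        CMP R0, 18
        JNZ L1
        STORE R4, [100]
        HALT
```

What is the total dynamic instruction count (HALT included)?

R4=11
R5=3
R0=0
R1=100
R5=3^9=10
R4=11+5=16
R5=M[100]=5
R4=16|5=21
R1=100+4=104
R0=0+3=3
CMP R0, 18  (cmp 3,18)
JNZ L1: taken
R5=5^9=12
R4=21+5=26
R5=M[104]=10
R4=26|10=26
R1=104+4=108
R0=3+3=6
CMP R0, 18  (cmp 6,18)
JNZ L1: taken
R5=10^9=3
R4=26+5=31
R5=M[108]=-8
R4=31|(-8)=-1
R1=108+4=112
R0=6+3=9
CMP R0, 18  (cmp 9,18)
JNZ L1: taken
R5=(-8)^9=-15
R4=(-1)+5=4
R5=M[112]=4
R4=4|4=4
R1=112+4=116
R0=9+3=12
CMP R0, 18  (cmp 12,18)
JNZ L1: taken
R5=4^9=13
R4=4+5=9
R5=M[116]=11
R4=9|11=11
R1=116+4=120
R0=12+3=15
CMP R0, 18  (cmp 15,18)
JNZ L1: taken
R5=11^9=2
R4=11+5=16
R5=M[120]=-3
R4=16|(-3)=-3
R1=120+4=124
R0=15+3=18
CMP R0, 18  (cmp 18,18)
JNZ L1: not taken
STORE R4, [100] → M[100]=-3
halt.
Total executed instructions: 54.

54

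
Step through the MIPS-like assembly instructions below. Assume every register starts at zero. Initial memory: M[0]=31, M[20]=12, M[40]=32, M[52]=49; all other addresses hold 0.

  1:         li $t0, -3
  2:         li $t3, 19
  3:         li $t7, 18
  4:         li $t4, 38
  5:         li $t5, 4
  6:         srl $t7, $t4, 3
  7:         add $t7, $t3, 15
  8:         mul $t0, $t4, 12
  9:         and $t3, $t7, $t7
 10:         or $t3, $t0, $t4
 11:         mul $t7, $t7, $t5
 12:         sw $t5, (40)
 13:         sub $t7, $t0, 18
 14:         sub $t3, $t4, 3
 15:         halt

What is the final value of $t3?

li $t0, -3 → $t0=-3
li $t3, 19 → $t3=19
li $t7, 18 → $t7=18
li $t4, 38 → $t4=38
li $t5, 4 → $t5=4
srl $t7, $t4, 3 → $t7=38>>3=4
add $t7, $t3, 15 → $t7=19+15=34
mul $t0, $t4, 12 → $t0=38*12=456
and $t3, $t7, $t7 → $t3=34&34=34
or $t3, $t0, $t4 → $t3=456|38=494
mul $t7, $t7, $t5 → $t7=34*4=136
sw $t5, (40) → M[40]=4
sub $t7, $t0, 18 → $t7=456-18=438
sub $t3, $t4, 3 → $t3=38-3=35
halt.

35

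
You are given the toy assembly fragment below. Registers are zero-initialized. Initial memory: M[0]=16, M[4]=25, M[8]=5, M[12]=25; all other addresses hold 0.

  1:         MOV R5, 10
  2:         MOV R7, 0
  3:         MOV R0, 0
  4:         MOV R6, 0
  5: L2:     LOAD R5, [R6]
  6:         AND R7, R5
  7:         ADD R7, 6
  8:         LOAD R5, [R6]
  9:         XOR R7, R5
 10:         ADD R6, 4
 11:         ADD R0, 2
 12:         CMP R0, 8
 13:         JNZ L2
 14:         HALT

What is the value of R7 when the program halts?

MOV R5, 10 → R5=10
MOV R7, 0 → R7=0
MOV R0, 0 → R0=0
MOV R6, 0 → R6=0
LOAD R5, [R6] → R5=M[0]=16
AND R7, R5 → R7=0&16=0
ADD R7, 6 → R7=0+6=6
LOAD R5, [R6] → R5=M[0]=16
XOR R7, R5 → R7=6^16=22
ADD R6, 4 → R6=0+4=4
ADD R0, 2 → R0=0+2=2
CMP R0, 8  (cmp 2,8)
JNZ L2: taken
LOAD R5, [R6] → R5=M[4]=25
AND R7, R5 → R7=22&25=16
ADD R7, 6 → R7=16+6=22
LOAD R5, [R6] → R5=M[4]=25
XOR R7, R5 → R7=22^25=15
ADD R6, 4 → R6=4+4=8
ADD R0, 2 → R0=2+2=4
CMP R0, 8  (cmp 4,8)
JNZ L2: taken
LOAD R5, [R6] → R5=M[8]=5
AND R7, R5 → R7=15&5=5
ADD R7, 6 → R7=5+6=11
LOAD R5, [R6] → R5=M[8]=5
XOR R7, R5 → R7=11^5=14
ADD R6, 4 → R6=8+4=12
ADD R0, 2 → R0=4+2=6
CMP R0, 8  (cmp 6,8)
JNZ L2: taken
LOAD R5, [R6] → R5=M[12]=25
AND R7, R5 → R7=14&25=8
ADD R7, 6 → R7=8+6=14
LOAD R5, [R6] → R5=M[12]=25
XOR R7, R5 → R7=14^25=23
ADD R6, 4 → R6=12+4=16
ADD R0, 2 → R0=6+2=8
CMP R0, 8  (cmp 8,8)
JNZ L2: not taken
halt.

23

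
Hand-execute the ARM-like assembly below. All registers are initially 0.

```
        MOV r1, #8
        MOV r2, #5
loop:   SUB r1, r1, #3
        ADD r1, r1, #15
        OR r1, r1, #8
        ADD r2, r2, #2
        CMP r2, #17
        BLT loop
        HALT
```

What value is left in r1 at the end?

MOV r1, #8 → r1=8
MOV r2, #5 → r2=5
SUB r1, r1, #3 → r1=8-3=5
ADD r1, r1, #15 → r1=5+15=20
OR r1, r1, #8 → r1=20|8=28
ADD r2, r2, #2 → r2=5+2=7
CMP r2, #17  (cmp 7,17)
BLT loop: taken
SUB r1, r1, #3 → r1=28-3=25
ADD r1, r1, #15 → r1=25+15=40
OR r1, r1, #8 → r1=40|8=40
ADD r2, r2, #2 → r2=7+2=9
CMP r2, #17  (cmp 9,17)
BLT loop: taken
SUB r1, r1, #3 → r1=40-3=37
ADD r1, r1, #15 → r1=37+15=52
OR r1, r1, #8 → r1=52|8=60
ADD r2, r2, #2 → r2=9+2=11
CMP r2, #17  (cmp 11,17)
BLT loop: taken
SUB r1, r1, #3 → r1=60-3=57
ADD r1, r1, #15 → r1=57+15=72
OR r1, r1, #8 → r1=72|8=72
ADD r2, r2, #2 → r2=11+2=13
CMP r2, #17  (cmp 13,17)
BLT loop: taken
SUB r1, r1, #3 → r1=72-3=69
ADD r1, r1, #15 → r1=69+15=84
OR r1, r1, #8 → r1=84|8=92
ADD r2, r2, #2 → r2=13+2=15
CMP r2, #17  (cmp 15,17)
BLT loop: taken
SUB r1, r1, #3 → r1=92-3=89
ADD r1, r1, #15 → r1=89+15=104
OR r1, r1, #8 → r1=104|8=104
ADD r2, r2, #2 → r2=15+2=17
CMP r2, #17  (cmp 17,17)
BLT loop: not taken
halt.

104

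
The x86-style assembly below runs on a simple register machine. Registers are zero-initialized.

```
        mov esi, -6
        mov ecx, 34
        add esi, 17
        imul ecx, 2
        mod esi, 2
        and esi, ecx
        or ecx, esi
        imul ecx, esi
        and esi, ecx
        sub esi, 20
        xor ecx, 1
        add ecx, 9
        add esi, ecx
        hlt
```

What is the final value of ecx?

10

esi=-6
ecx=34
esi=(-6)+17=11
ecx=34*2=68
esi=11%2=1
esi=1&68=0
ecx=68|0=68
ecx=68*0=0
esi=0&0=0
esi=0-20=-20
ecx=0^1=1
ecx=1+9=10
esi=(-20)+10=-10
halt.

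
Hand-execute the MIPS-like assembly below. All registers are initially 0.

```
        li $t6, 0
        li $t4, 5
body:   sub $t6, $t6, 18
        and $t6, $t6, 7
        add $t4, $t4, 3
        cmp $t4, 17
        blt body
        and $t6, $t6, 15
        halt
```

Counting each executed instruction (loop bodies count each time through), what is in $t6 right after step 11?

$t6=0
$t4=5
$t6=0-18=-18
$t6=(-18)&7=6
$t4=5+3=8
cmp $t4, 17  (cmp 8,17)
blt body: taken
$t6=6-18=-12
$t6=(-12)&7=4
$t4=8+3=11
cmp $t4, 17  (cmp 11,17)
After step 11: $t6 = 4.

4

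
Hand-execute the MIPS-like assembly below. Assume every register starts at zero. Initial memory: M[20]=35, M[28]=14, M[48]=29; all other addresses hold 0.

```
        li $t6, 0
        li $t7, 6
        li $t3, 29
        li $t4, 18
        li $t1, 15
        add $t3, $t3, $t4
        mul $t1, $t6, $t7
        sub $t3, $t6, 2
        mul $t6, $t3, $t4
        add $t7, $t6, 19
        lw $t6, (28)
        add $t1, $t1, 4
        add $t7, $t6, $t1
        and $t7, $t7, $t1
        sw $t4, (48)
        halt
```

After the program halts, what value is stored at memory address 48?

18

after li $t6, 0: $t6=0
after li $t7, 6: $t7=6
after li $t3, 29: $t3=29
after li $t4, 18: $t4=18
after li $t1, 15: $t1=15
after add $t3, $t3, $t4: $t3=29+18=47
after mul $t1, $t6, $t7: $t1=0*6=0
after sub $t3, $t6, 2: $t3=0-2=-2
after mul $t6, $t3, $t4: $t6=(-2)*18=-36
after add $t7, $t6, 19: $t7=(-36)+19=-17
after lw $t6, (28): $t6=M[28]=14
after add $t1, $t1, 4: $t1=0+4=4
after add $t7, $t6, $t1: $t7=14+4=18
after and $t7, $t7, $t1: $t7=18&4=0
sw $t4, (48) → M[48]=18
halt.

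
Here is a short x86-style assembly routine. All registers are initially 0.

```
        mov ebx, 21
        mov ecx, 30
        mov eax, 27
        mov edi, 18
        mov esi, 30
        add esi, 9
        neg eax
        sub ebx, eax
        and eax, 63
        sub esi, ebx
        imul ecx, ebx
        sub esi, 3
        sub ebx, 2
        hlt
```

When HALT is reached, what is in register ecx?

after mov ebx, 21: ebx=21
after mov ecx, 30: ecx=30
after mov eax, 27: eax=27
after mov edi, 18: edi=18
after mov esi, 30: esi=30
after add esi, 9: esi=30+9=39
after neg eax: eax=-(27)=-27
after sub ebx, eax: ebx=21-(-27)=48
after and eax, 63: eax=(-27)&63=37
after sub esi, ebx: esi=39-48=-9
after imul ecx, ebx: ecx=30*48=1440
after sub esi, 3: esi=(-9)-3=-12
after sub ebx, 2: ebx=48-2=46
halt.

1440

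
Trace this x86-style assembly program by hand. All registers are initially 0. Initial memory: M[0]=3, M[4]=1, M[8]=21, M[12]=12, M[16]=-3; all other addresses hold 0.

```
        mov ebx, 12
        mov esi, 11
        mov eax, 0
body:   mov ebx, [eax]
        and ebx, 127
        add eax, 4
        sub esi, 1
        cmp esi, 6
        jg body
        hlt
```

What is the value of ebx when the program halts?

125

ebx=12
esi=11
eax=0
ebx=M[0]=3
ebx=3&127=3
eax=0+4=4
esi=11-1=10
cmp esi, 6  (cmp 10,6)
jg body: taken
ebx=M[4]=1
ebx=1&127=1
eax=4+4=8
esi=10-1=9
cmp esi, 6  (cmp 9,6)
jg body: taken
ebx=M[8]=21
ebx=21&127=21
eax=8+4=12
esi=9-1=8
cmp esi, 6  (cmp 8,6)
jg body: taken
ebx=M[12]=12
ebx=12&127=12
eax=12+4=16
esi=8-1=7
cmp esi, 6  (cmp 7,6)
jg body: taken
ebx=M[16]=-3
ebx=(-3)&127=125
eax=16+4=20
esi=7-1=6
cmp esi, 6  (cmp 6,6)
jg body: not taken
halt.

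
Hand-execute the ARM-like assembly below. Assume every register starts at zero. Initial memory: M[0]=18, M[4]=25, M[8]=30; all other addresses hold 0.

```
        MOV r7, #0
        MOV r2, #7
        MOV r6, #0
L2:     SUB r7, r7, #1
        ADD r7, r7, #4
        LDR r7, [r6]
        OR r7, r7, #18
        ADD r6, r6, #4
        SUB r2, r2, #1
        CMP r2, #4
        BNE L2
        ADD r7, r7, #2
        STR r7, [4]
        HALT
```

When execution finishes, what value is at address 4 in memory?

32

r7=0
r2=7
r6=0
r7=0-1=-1
r7=(-1)+4=3
r7=M[0]=18
r7=18|18=18
r6=0+4=4
r2=7-1=6
CMP r2, #4  (cmp 6,4)
BNE L2: taken
r7=18-1=17
r7=17+4=21
r7=M[4]=25
r7=25|18=27
r6=4+4=8
r2=6-1=5
CMP r2, #4  (cmp 5,4)
BNE L2: taken
r7=27-1=26
r7=26+4=30
r7=M[8]=30
r7=30|18=30
r6=8+4=12
r2=5-1=4
CMP r2, #4  (cmp 4,4)
BNE L2: not taken
r7=30+2=32
STR r7, [4] → M[4]=32
halt.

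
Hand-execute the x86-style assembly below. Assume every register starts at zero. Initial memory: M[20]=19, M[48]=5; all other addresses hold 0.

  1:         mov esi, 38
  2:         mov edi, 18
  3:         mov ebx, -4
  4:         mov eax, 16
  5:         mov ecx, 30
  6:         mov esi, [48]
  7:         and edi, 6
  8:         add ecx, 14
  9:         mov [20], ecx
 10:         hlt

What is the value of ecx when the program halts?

after mov esi, 38: esi=38
after mov edi, 18: edi=18
after mov ebx, -4: ebx=-4
after mov eax, 16: eax=16
after mov ecx, 30: ecx=30
after mov esi, [48]: esi=M[48]=5
after and edi, 6: edi=18&6=2
after add ecx, 14: ecx=30+14=44
mov [20], ecx → M[20]=44
halt.

44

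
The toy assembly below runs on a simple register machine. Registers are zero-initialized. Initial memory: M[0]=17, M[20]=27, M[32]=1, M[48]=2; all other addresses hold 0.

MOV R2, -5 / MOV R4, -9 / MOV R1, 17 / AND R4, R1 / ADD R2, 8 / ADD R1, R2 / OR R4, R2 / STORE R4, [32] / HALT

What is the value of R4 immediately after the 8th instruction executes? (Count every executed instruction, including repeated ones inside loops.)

MOV R2, -5 → R2=-5
MOV R4, -9 → R4=-9
MOV R1, 17 → R1=17
AND R4, R1 → R4=(-9)&17=17
ADD R2, 8 → R2=(-5)+8=3
ADD R1, R2 → R1=17+3=20
OR R4, R2 → R4=17|3=19
STORE R4, [32] → M[32]=19
After step 8: R4 = 19.

19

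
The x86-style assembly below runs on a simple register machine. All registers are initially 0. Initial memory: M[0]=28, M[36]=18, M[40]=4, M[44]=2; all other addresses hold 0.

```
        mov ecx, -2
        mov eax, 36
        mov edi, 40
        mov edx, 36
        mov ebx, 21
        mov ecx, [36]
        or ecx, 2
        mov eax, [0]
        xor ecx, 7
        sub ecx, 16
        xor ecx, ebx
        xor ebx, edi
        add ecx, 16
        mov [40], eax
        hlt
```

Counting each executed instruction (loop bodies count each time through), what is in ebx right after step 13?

61

after mov ecx, -2: ecx=-2
after mov eax, 36: eax=36
after mov edi, 40: edi=40
after mov edx, 36: edx=36
after mov ebx, 21: ebx=21
after mov ecx, [36]: ecx=M[36]=18
after or ecx, 2: ecx=18|2=18
after mov eax, [0]: eax=M[0]=28
after xor ecx, 7: ecx=18^7=21
after sub ecx, 16: ecx=21-16=5
after xor ecx, ebx: ecx=5^21=16
after xor ebx, edi: ebx=21^40=61
after add ecx, 16: ecx=16+16=32
After step 13: ebx = 61.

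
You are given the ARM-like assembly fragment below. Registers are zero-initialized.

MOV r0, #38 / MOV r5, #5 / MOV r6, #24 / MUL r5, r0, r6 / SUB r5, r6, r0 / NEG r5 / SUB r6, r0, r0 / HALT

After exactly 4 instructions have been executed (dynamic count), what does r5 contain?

MOV r0, #38 → r0=38
MOV r5, #5 → r5=5
MOV r6, #24 → r6=24
MUL r5, r0, r6 → r5=38*24=912
After step 4: r5 = 912.

912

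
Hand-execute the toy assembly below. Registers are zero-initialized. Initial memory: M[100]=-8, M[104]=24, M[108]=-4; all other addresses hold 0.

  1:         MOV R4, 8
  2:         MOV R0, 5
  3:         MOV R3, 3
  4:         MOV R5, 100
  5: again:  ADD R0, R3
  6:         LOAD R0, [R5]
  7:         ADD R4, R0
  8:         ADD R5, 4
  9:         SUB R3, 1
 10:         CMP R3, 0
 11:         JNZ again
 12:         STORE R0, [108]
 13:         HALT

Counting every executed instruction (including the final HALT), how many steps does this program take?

R4=8
R0=5
R3=3
R5=100
R0=5+3=8
R0=M[100]=-8
R4=8+(-8)=0
R5=100+4=104
R3=3-1=2
CMP R3, 0  (cmp 2,0)
JNZ again: taken
R0=(-8)+2=-6
R0=M[104]=24
R4=0+24=24
R5=104+4=108
R3=2-1=1
CMP R3, 0  (cmp 1,0)
JNZ again: taken
R0=24+1=25
R0=M[108]=-4
R4=24+(-4)=20
R5=108+4=112
R3=1-1=0
CMP R3, 0  (cmp 0,0)
JNZ again: not taken
STORE R0, [108] → M[108]=-4
halt.
Total executed instructions: 27.

27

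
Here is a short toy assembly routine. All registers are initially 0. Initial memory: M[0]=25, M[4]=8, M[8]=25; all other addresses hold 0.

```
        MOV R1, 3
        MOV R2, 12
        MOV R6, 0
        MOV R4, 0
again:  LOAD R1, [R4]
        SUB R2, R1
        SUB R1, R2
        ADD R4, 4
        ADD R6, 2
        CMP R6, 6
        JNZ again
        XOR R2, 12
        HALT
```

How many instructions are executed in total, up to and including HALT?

27

MOV R1, 3 → R1=3
MOV R2, 12 → R2=12
MOV R6, 0 → R6=0
MOV R4, 0 → R4=0
LOAD R1, [R4] → R1=M[0]=25
SUB R2, R1 → R2=12-25=-13
SUB R1, R2 → R1=25-(-13)=38
ADD R4, 4 → R4=0+4=4
ADD R6, 2 → R6=0+2=2
CMP R6, 6  (cmp 2,6)
JNZ again: taken
LOAD R1, [R4] → R1=M[4]=8
SUB R2, R1 → R2=(-13)-8=-21
SUB R1, R2 → R1=8-(-21)=29
ADD R4, 4 → R4=4+4=8
ADD R6, 2 → R6=2+2=4
CMP R6, 6  (cmp 4,6)
JNZ again: taken
LOAD R1, [R4] → R1=M[8]=25
SUB R2, R1 → R2=(-21)-25=-46
SUB R1, R2 → R1=25-(-46)=71
ADD R4, 4 → R4=8+4=12
ADD R6, 2 → R6=4+2=6
CMP R6, 6  (cmp 6,6)
JNZ again: not taken
XOR R2, 12 → R2=(-46)^12=-34
halt.
Total executed instructions: 27.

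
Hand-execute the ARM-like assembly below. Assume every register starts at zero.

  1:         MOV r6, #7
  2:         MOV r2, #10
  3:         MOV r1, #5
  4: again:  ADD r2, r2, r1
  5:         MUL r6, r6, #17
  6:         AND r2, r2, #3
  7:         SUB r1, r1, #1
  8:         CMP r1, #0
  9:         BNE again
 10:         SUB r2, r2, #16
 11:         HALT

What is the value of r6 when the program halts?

9938999

MOV r6, #7 → r6=7
MOV r2, #10 → r2=10
MOV r1, #5 → r1=5
ADD r2, r2, r1 → r2=10+5=15
MUL r6, r6, #17 → r6=7*17=119
AND r2, r2, #3 → r2=15&3=3
SUB r1, r1, #1 → r1=5-1=4
CMP r1, #0  (cmp 4,0)
BNE again: taken
ADD r2, r2, r1 → r2=3+4=7
MUL r6, r6, #17 → r6=119*17=2023
AND r2, r2, #3 → r2=7&3=3
SUB r1, r1, #1 → r1=4-1=3
CMP r1, #0  (cmp 3,0)
BNE again: taken
ADD r2, r2, r1 → r2=3+3=6
MUL r6, r6, #17 → r6=2023*17=34391
AND r2, r2, #3 → r2=6&3=2
SUB r1, r1, #1 → r1=3-1=2
CMP r1, #0  (cmp 2,0)
BNE again: taken
ADD r2, r2, r1 → r2=2+2=4
MUL r6, r6, #17 → r6=34391*17=584647
AND r2, r2, #3 → r2=4&3=0
SUB r1, r1, #1 → r1=2-1=1
CMP r1, #0  (cmp 1,0)
BNE again: taken
ADD r2, r2, r1 → r2=0+1=1
MUL r6, r6, #17 → r6=584647*17=9938999
AND r2, r2, #3 → r2=1&3=1
SUB r1, r1, #1 → r1=1-1=0
CMP r1, #0  (cmp 0,0)
BNE again: not taken
SUB r2, r2, #16 → r2=1-16=-15
halt.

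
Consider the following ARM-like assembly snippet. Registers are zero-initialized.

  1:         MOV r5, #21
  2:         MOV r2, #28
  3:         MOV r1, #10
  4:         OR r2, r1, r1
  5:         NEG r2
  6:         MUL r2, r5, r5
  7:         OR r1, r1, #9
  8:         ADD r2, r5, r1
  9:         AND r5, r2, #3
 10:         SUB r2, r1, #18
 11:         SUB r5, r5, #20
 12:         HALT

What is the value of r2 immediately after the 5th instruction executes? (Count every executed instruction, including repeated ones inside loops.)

-10

r5=21
r2=28
r1=10
r2=10|10=10
r2=-(10)=-10
After step 5: r2 = -10.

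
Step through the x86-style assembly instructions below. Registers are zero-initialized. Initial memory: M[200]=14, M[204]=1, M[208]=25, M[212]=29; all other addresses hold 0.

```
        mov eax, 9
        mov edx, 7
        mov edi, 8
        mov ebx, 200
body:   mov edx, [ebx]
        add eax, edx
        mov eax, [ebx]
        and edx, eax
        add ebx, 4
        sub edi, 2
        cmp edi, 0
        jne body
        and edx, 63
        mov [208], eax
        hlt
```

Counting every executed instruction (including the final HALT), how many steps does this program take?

39

after mov eax, 9: eax=9
after mov edx, 7: edx=7
after mov edi, 8: edi=8
after mov ebx, 200: ebx=200
after mov edx, [ebx]: edx=M[200]=14
after add eax, edx: eax=9+14=23
after mov eax, [ebx]: eax=M[200]=14
after and edx, eax: edx=14&14=14
after add ebx, 4: ebx=200+4=204
after sub edi, 2: edi=8-2=6
cmp edi, 0  (cmp 6,0)
jne body: taken
after mov edx, [ebx]: edx=M[204]=1
after add eax, edx: eax=14+1=15
after mov eax, [ebx]: eax=M[204]=1
after and edx, eax: edx=1&1=1
after add ebx, 4: ebx=204+4=208
after sub edi, 2: edi=6-2=4
cmp edi, 0  (cmp 4,0)
jne body: taken
after mov edx, [ebx]: edx=M[208]=25
after add eax, edx: eax=1+25=26
after mov eax, [ebx]: eax=M[208]=25
after and edx, eax: edx=25&25=25
after add ebx, 4: ebx=208+4=212
after sub edi, 2: edi=4-2=2
cmp edi, 0  (cmp 2,0)
jne body: taken
after mov edx, [ebx]: edx=M[212]=29
after add eax, edx: eax=25+29=54
after mov eax, [ebx]: eax=M[212]=29
after and edx, eax: edx=29&29=29
after add ebx, 4: ebx=212+4=216
after sub edi, 2: edi=2-2=0
cmp edi, 0  (cmp 0,0)
jne body: not taken
after and edx, 63: edx=29&63=29
mov [208], eax → M[208]=29
halt.
Total executed instructions: 39.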